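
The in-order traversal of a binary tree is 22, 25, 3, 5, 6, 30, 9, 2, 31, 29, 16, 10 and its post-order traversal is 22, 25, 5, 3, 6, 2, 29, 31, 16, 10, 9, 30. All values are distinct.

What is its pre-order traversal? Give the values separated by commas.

The last element of post-order is the root; it splits in-order into left and right subtrees.
Root 30: left subtree has 5 nodes {22, 25, 3, 5, 6}, right has 6 {9, 2, 31, 29, 16, 10}.
  Root 6: left subtree has 4 nodes {22, 25, 3, 5}, right has 0 { }.
    Root 3: left subtree has 2 nodes {22, 25}, right has 1 {5}.
      Root 25: left subtree has 1 node {22}, right has 0 { }.
  Root 9: left subtree has 0 nodes { }, right has 5 {2, 31, 29, 16, 10}.
    Root 10: left subtree has 4 nodes {2, 31, 29, 16}, right has 0 { }.
      Root 16: left subtree has 3 nodes {2, 31, 29}, right has 0 { }.
        Root 31: left subtree has 1 node {2}, right has 1 {29}.

30, 6, 3, 25, 22, 5, 9, 10, 16, 31, 2, 29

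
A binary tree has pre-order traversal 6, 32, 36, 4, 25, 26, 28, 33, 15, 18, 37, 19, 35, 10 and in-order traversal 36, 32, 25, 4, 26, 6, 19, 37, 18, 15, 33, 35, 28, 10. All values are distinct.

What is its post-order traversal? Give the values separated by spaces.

36 25 26 4 32 19 37 18 15 35 33 10 28 6

The first element of pre-order is the root; it splits in-order into left and right subtrees.
Root 6: left subtree has 5 nodes {36, 32, 25, 4, 26}, right has 8 {19, 37, 18, 15, 33, 35, 28, 10}.
  Root 32: left subtree has 1 node {36}, right has 3 {25, 4, 26}.
    Root 4: left subtree has 1 node {25}, right has 1 {26}.
  Root 28: left subtree has 6 nodes {19, 37, 18, 15, 33, 35}, right has 1 {10}.
    Root 33: left subtree has 4 nodes {19, 37, 18, 15}, right has 1 {35}.
      Root 15: left subtree has 3 nodes {19, 37, 18}, right has 0 { }.
        Root 18: left subtree has 2 nodes {19, 37}, right has 0 { }.
          Root 37: left subtree has 1 node {19}, right has 0 { }.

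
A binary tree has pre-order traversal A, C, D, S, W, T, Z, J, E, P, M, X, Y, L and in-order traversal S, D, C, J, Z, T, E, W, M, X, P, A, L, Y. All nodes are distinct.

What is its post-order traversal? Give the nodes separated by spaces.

S D J Z E T X M P W C L Y A

The first element of pre-order is the root; it splits in-order into left and right subtrees.
Root A: left subtree has 11 nodes {S, D, C, J, Z, T, E, W, M, X, P}, right has 2 {L, Y}.
  Root C: left subtree has 2 nodes {S, D}, right has 8 {J, Z, T, E, W, M, X, P}.
    Root D: left subtree has 1 node {S}, right has 0 { }.
    Root W: left subtree has 4 nodes {J, Z, T, E}, right has 3 {M, X, P}.
      Root T: left subtree has 2 nodes {J, Z}, right has 1 {E}.
        Root Z: left subtree has 1 node {J}, right has 0 { }.
      Root P: left subtree has 2 nodes {M, X}, right has 0 { }.
        Root M: left subtree has 0 nodes { }, right has 1 {X}.
  Root Y: left subtree has 1 node {L}, right has 0 { }.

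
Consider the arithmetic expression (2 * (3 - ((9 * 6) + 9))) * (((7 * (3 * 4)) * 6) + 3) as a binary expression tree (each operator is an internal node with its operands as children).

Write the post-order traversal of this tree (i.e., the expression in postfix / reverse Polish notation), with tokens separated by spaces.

2 3 9 6 * 9 + - * 7 3 4 * * 6 * 3 + *

Post-order on an expression tree gives postfix notation: for each operator, emit left operand, right operand, then the operator.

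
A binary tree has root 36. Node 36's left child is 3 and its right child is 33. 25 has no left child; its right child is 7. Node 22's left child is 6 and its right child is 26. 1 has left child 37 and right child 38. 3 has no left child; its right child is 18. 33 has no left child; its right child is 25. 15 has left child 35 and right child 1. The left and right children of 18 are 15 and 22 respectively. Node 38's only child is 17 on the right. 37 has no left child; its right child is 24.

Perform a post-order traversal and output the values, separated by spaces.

Post-order visits the left subtree, then the right subtree, then the node.
At 36: go left to 3.
  At 3: no left child.
  At 3: go right to 18.
    At 18: go left to 15.
      At 15: go left to 35.
        35 is a leaf — visit 35.
      At 15: go right to 1.
        At 1: go left to 37.
          At 37: no left child.
          At 37: go right to 24.
            24 is a leaf — visit 24.
          Visit 37.
        At 1: go right to 38.
          At 38: no left child.
          At 38: go right to 17.
            17 is a leaf — visit 17.
          Visit 38.
        Visit 1.
      Visit 15.
    At 18: go right to 22.
      At 22: go left to 6.
        6 is a leaf — visit 6.
      At 22: go right to 26.
        26 is a leaf — visit 26.
      Visit 22.
    Visit 18.
  Visit 3.
At 36: go right to 33.
  At 33: no left child.
  At 33: go right to 25.
    At 25: no left child.
    At 25: go right to 7.
      7 is a leaf — visit 7.
    Visit 25.
  Visit 33.
Visit 36.

35 24 37 17 38 1 15 6 26 22 18 3 7 25 33 36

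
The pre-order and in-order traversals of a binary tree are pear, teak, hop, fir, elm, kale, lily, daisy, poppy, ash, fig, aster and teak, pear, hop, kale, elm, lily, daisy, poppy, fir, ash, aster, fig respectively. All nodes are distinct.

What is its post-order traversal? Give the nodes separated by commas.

The first element of pre-order is the root; it splits in-order into left and right subtrees.
Root pear: left subtree has 1 node {teak}, right has 10 {hop, kale, elm, lily, daisy, poppy, fir, ash, aster, fig}.
  Root hop: left subtree has 0 nodes { }, right has 9 {kale, elm, lily, daisy, poppy, fir, ash, aster, fig}.
    Root fir: left subtree has 5 nodes {kale, elm, lily, daisy, poppy}, right has 3 {ash, aster, fig}.
      Root elm: left subtree has 1 node {kale}, right has 3 {lily, daisy, poppy}.
        Root lily: left subtree has 0 nodes { }, right has 2 {daisy, poppy}.
          Root daisy: left subtree has 0 nodes { }, right has 1 {poppy}.
      Root ash: left subtree has 0 nodes { }, right has 2 {aster, fig}.
        Root fig: left subtree has 1 node {aster}, right has 0 { }.

teak, kale, poppy, daisy, lily, elm, aster, fig, ash, fir, hop, pear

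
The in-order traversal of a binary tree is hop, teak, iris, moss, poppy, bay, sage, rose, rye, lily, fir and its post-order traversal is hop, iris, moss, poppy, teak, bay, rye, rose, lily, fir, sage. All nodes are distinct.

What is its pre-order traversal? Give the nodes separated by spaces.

The last element of post-order is the root; it splits in-order into left and right subtrees.
Root sage: left subtree has 6 nodes {hop, teak, iris, moss, poppy, bay}, right has 4 {rose, rye, lily, fir}.
  Root bay: left subtree has 5 nodes {hop, teak, iris, moss, poppy}, right has 0 { }.
    Root teak: left subtree has 1 node {hop}, right has 3 {iris, moss, poppy}.
      Root poppy: left subtree has 2 nodes {iris, moss}, right has 0 { }.
        Root moss: left subtree has 1 node {iris}, right has 0 { }.
  Root fir: left subtree has 3 nodes {rose, rye, lily}, right has 0 { }.
    Root lily: left subtree has 2 nodes {rose, rye}, right has 0 { }.
      Root rose: left subtree has 0 nodes { }, right has 1 {rye}.

sage bay teak hop poppy moss iris fir lily rose rye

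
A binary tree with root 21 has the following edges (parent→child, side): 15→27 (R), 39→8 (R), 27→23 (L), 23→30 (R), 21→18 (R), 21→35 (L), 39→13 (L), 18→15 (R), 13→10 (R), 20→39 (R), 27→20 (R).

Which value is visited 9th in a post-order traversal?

Post-order visits the left subtree, then the right subtree, then the node.
At 21: go left to 35.
  35 is a leaf — visit 35.
At 21: go right to 18.
  At 18: no left child.
  At 18: go right to 15.
    At 15: no left child.
    At 15: go right to 27.
      At 27: go left to 23.
        At 23: no left child.
        At 23: go right to 30.
          30 is a leaf — visit 30.
        Visit 23.
      At 27: go right to 20.
        At 20: no left child.
        At 20: go right to 39.
          At 39: go left to 13.
            At 13: no left child.
            At 13: go right to 10.
              10 is a leaf — visit 10.
            Visit 13.
          At 39: go right to 8.
            8 is a leaf — visit 8.
          Visit 39.
        Visit 20.
      Visit 27.
    Visit 15.
  Visit 18.
Visit 21.
Full post-order sequence: 35, 30, 23, 10, 13, 8, 39, 20, 27, 15, 18, 21.

27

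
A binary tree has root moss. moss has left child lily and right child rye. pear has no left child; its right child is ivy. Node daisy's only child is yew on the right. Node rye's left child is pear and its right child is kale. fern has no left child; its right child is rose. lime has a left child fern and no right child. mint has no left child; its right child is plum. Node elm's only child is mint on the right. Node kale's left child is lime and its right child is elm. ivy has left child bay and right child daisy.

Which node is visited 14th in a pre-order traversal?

mint

Pre-order visits the node, then its left subtree, then its right subtree.
Visit moss.
At moss: go left to lily.
  lily is a leaf — visit lily.
At moss: go right to rye.
  Visit rye.
  At rye: go left to pear.
    Visit pear.
    At pear: no left child.
    At pear: go right to ivy.
      Visit ivy.
      At ivy: go left to bay.
        bay is a leaf — visit bay.
      At ivy: go right to daisy.
        Visit daisy.
        At daisy: no left child.
        At daisy: go right to yew.
          yew is a leaf — visit yew.
  At rye: go right to kale.
    Visit kale.
    At kale: go left to lime.
      Visit lime.
      At lime: go left to fern.
        Visit fern.
        At fern: no left child.
        At fern: go right to rose.
          rose is a leaf — visit rose.
      At lime: no right child.
    At kale: go right to elm.
      Visit elm.
      At elm: no left child.
      At elm: go right to mint.
        Visit mint.
        At mint: no left child.
        At mint: go right to plum.
          plum is a leaf — visit plum.
Full pre-order sequence: moss, lily, rye, pear, ivy, bay, daisy, yew, kale, lime, fern, rose, elm, mint, plum.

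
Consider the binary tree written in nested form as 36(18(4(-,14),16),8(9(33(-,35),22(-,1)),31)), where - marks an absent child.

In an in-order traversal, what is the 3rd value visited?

In-order visits the left subtree, then the node, then the right subtree.
At 36: go left to 18.
  At 18: go left to 4.
    At 4: no left child.
    Visit 4.
    At 4: go right to 14.
      14 is a leaf — visit 14.
  Visit 18.
  At 18: go right to 16.
    16 is a leaf — visit 16.
Visit 36.
At 36: go right to 8.
  At 8: go left to 9.
    At 9: go left to 33.
      At 33: no left child.
      Visit 33.
      At 33: go right to 35.
        35 is a leaf — visit 35.
    Visit 9.
    At 9: go right to 22.
      At 22: no left child.
      Visit 22.
      At 22: go right to 1.
        1 is a leaf — visit 1.
  Visit 8.
  At 8: go right to 31.
    31 is a leaf — visit 31.
Full in-order sequence: 4, 14, 18, 16, 36, 33, 35, 9, 22, 1, 8, 31.

18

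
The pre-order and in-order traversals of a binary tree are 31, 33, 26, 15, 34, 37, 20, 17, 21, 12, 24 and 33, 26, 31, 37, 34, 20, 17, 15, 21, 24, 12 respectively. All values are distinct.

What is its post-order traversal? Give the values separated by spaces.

The first element of pre-order is the root; it splits in-order into left and right subtrees.
Root 31: left subtree has 2 nodes {33, 26}, right has 8 {37, 34, 20, 17, 15, 21, 24, 12}.
  Root 33: left subtree has 0 nodes { }, right has 1 {26}.
  Root 15: left subtree has 4 nodes {37, 34, 20, 17}, right has 3 {21, 24, 12}.
    Root 34: left subtree has 1 node {37}, right has 2 {20, 17}.
      Root 20: left subtree has 0 nodes { }, right has 1 {17}.
    Root 21: left subtree has 0 nodes { }, right has 2 {24, 12}.
      Root 12: left subtree has 1 node {24}, right has 0 { }.

26 33 37 17 20 34 24 12 21 15 31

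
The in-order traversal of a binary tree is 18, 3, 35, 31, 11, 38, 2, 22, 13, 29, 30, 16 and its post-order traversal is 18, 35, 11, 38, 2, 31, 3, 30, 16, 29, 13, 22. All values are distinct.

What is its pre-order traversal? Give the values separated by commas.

The last element of post-order is the root; it splits in-order into left and right subtrees.
Root 22: left subtree has 7 nodes {18, 3, 35, 31, 11, 38, 2}, right has 4 {13, 29, 30, 16}.
  Root 3: left subtree has 1 node {18}, right has 5 {35, 31, 11, 38, 2}.
    Root 31: left subtree has 1 node {35}, right has 3 {11, 38, 2}.
      Root 2: left subtree has 2 nodes {11, 38}, right has 0 { }.
        Root 38: left subtree has 1 node {11}, right has 0 { }.
  Root 13: left subtree has 0 nodes { }, right has 3 {29, 30, 16}.
    Root 29: left subtree has 0 nodes { }, right has 2 {30, 16}.
      Root 16: left subtree has 1 node {30}, right has 0 { }.

22, 3, 18, 31, 35, 2, 38, 11, 13, 29, 16, 30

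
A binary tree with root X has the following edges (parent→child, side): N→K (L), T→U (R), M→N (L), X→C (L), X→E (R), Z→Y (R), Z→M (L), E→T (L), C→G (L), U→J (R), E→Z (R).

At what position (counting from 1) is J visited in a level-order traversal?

10

Level-order visits nodes level by level from the root, left to right within each level.
Level 0: X
Level 1: C, E
Level 2: G, T, Z
Level 3: U, M, Y
Level 4: J, N
Level 5: K
Full level-order sequence: X, C, E, G, T, Z, U, M, Y, J, N, K.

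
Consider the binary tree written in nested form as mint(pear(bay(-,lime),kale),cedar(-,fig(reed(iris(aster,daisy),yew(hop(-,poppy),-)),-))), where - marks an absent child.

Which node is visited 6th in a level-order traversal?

fig

Level-order visits nodes level by level from the root, left to right within each level.
Level 0: mint
Level 1: pear, cedar
Level 2: bay, kale, fig
Level 3: lime, reed
Level 4: iris, yew
Level 5: aster, daisy, hop
Level 6: poppy
Full level-order sequence: mint, pear, cedar, bay, kale, fig, lime, reed, iris, yew, aster, daisy, hop, poppy.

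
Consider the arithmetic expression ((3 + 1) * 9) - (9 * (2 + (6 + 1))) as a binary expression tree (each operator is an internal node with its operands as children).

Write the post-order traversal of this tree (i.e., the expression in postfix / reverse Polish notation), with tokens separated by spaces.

3 1 + 9 * 9 2 6 1 + + * -

Post-order on an expression tree gives postfix notation: for each operator, emit left operand, right operand, then the operator.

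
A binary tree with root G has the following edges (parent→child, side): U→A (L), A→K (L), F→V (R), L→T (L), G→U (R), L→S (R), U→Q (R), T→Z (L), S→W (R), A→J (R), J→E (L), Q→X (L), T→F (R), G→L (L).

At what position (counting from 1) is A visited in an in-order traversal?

In-order visits the left subtree, then the node, then the right subtree.
At G: go left to L.
  At L: go left to T.
    At T: go left to Z.
      Z is a leaf — visit Z.
    Visit T.
    At T: go right to F.
      At F: no left child.
      Visit F.
      At F: go right to V.
        V is a leaf — visit V.
  Visit L.
  At L: go right to S.
    At S: no left child.
    Visit S.
    At S: go right to W.
      W is a leaf — visit W.
Visit G.
At G: go right to U.
  At U: go left to A.
    At A: go left to K.
      K is a leaf — visit K.
    Visit A.
    At A: go right to J.
      At J: go left to E.
        E is a leaf — visit E.
      Visit J.
      At J: no right child.
  Visit U.
  At U: go right to Q.
    At Q: go left to X.
      X is a leaf — visit X.
    Visit Q.
    At Q: no right child.
Full in-order sequence: Z, T, F, V, L, S, W, G, K, A, E, J, U, X, Q.

10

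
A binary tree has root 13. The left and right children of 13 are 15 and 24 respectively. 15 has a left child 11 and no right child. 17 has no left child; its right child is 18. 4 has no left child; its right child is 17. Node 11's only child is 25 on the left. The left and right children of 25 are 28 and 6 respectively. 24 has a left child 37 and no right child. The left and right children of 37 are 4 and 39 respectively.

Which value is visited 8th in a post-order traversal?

Post-order visits the left subtree, then the right subtree, then the node.
At 13: go left to 15.
  At 15: go left to 11.
    At 11: go left to 25.
      At 25: go left to 28.
        28 is a leaf — visit 28.
      At 25: go right to 6.
        6 is a leaf — visit 6.
      Visit 25.
    At 11: no right child.
    Visit 11.
  At 15: no right child.
  Visit 15.
At 13: go right to 24.
  At 24: go left to 37.
    At 37: go left to 4.
      At 4: no left child.
      At 4: go right to 17.
        At 17: no left child.
        At 17: go right to 18.
          18 is a leaf — visit 18.
        Visit 17.
      Visit 4.
    At 37: go right to 39.
      39 is a leaf — visit 39.
    Visit 37.
  At 24: no right child.
  Visit 24.
Visit 13.
Full post-order sequence: 28, 6, 25, 11, 15, 18, 17, 4, 39, 37, 24, 13.

4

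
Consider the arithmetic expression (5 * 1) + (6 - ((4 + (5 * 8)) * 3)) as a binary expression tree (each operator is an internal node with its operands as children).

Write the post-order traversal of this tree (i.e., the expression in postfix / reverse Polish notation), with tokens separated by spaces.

5 1 * 6 4 5 8 * + 3 * - +

Post-order on an expression tree gives postfix notation: for each operator, emit left operand, right operand, then the operator.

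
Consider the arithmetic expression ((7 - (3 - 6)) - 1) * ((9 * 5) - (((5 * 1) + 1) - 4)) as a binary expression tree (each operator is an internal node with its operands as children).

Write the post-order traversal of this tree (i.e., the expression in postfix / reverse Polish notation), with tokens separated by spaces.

7 3 6 - - 1 - 9 5 * 5 1 * 1 + 4 - - *

Post-order on an expression tree gives postfix notation: for each operator, emit left operand, right operand, then the operator.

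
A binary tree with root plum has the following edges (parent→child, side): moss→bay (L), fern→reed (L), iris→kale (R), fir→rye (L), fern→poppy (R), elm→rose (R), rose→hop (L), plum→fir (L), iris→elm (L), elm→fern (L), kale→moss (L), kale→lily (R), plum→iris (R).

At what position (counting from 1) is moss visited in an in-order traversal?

12

In-order visits the left subtree, then the node, then the right subtree.
At plum: go left to fir.
  At fir: go left to rye.
    rye is a leaf — visit rye.
  Visit fir.
  At fir: no right child.
Visit plum.
At plum: go right to iris.
  At iris: go left to elm.
    At elm: go left to fern.
      At fern: go left to reed.
        reed is a leaf — visit reed.
      Visit fern.
      At fern: go right to poppy.
        poppy is a leaf — visit poppy.
    Visit elm.
    At elm: go right to rose.
      At rose: go left to hop.
        hop is a leaf — visit hop.
      Visit rose.
      At rose: no right child.
  Visit iris.
  At iris: go right to kale.
    At kale: go left to moss.
      At moss: go left to bay.
        bay is a leaf — visit bay.
      Visit moss.
      At moss: no right child.
    Visit kale.
    At kale: go right to lily.
      lily is a leaf — visit lily.
Full in-order sequence: rye, fir, plum, reed, fern, poppy, elm, hop, rose, iris, bay, moss, kale, lily.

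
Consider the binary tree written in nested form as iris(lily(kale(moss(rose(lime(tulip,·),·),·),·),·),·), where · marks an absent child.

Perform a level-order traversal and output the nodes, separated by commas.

iris, lily, kale, moss, rose, lime, tulip

Level-order visits nodes level by level from the root, left to right within each level.
Level 0: iris
Level 1: lily
Level 2: kale
Level 3: moss
Level 4: rose
Level 5: lime
Level 6: tulip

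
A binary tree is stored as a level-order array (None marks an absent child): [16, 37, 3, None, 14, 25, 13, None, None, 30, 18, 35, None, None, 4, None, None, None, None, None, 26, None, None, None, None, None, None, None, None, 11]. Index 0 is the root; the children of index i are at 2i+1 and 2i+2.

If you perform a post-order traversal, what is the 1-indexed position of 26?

1

Post-order visits the left subtree, then the right subtree, then the node.
At 16: go left to 37.
  At 37: no left child.
  At 37: go right to 14.
    At 14: go left to 30.
      At 30: no left child.
      At 30: go right to 26.
        26 is a leaf — visit 26.
      Visit 30.
    At 14: go right to 18.
      18 is a leaf — visit 18.
    Visit 14.
  Visit 37.
At 16: go right to 3.
  At 3: go left to 25.
    At 25: go left to 35.
      35 is a leaf — visit 35.
    At 25: no right child.
    Visit 25.
  At 3: go right to 13.
    At 13: no left child.
    At 13: go right to 4.
      At 4: go left to 11.
        11 is a leaf — visit 11.
      At 4: no right child.
      Visit 4.
    Visit 13.
  Visit 3.
Visit 16.
Full post-order sequence: 26, 30, 18, 14, 37, 35, 25, 11, 4, 13, 3, 16.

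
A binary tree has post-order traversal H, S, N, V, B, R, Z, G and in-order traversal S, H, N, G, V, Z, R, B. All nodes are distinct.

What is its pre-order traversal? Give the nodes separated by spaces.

The last element of post-order is the root; it splits in-order into left and right subtrees.
Root G: left subtree has 3 nodes {S, H, N}, right has 4 {V, Z, R, B}.
  Root N: left subtree has 2 nodes {S, H}, right has 0 { }.
    Root S: left subtree has 0 nodes { }, right has 1 {H}.
  Root Z: left subtree has 1 node {V}, right has 2 {R, B}.
    Root R: left subtree has 0 nodes { }, right has 1 {B}.

G N S H Z V R B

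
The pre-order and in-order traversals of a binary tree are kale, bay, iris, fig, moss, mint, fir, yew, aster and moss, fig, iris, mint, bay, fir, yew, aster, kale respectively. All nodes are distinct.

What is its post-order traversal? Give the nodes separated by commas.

moss, fig, mint, iris, aster, yew, fir, bay, kale

The first element of pre-order is the root; it splits in-order into left and right subtrees.
Root kale: left subtree has 8 nodes {moss, fig, iris, mint, bay, fir, yew, aster}, right has 0 { }.
  Root bay: left subtree has 4 nodes {moss, fig, iris, mint}, right has 3 {fir, yew, aster}.
    Root iris: left subtree has 2 nodes {moss, fig}, right has 1 {mint}.
      Root fig: left subtree has 1 node {moss}, right has 0 { }.
    Root fir: left subtree has 0 nodes { }, right has 2 {yew, aster}.
      Root yew: left subtree has 0 nodes { }, right has 1 {aster}.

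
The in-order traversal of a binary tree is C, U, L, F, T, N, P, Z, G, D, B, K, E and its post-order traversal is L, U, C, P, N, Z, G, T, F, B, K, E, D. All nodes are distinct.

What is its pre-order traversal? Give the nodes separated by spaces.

The last element of post-order is the root; it splits in-order into left and right subtrees.
Root D: left subtree has 9 nodes {C, U, L, F, T, N, P, Z, G}, right has 3 {B, K, E}.
  Root F: left subtree has 3 nodes {C, U, L}, right has 5 {T, N, P, Z, G}.
    Root C: left subtree has 0 nodes { }, right has 2 {U, L}.
      Root U: left subtree has 0 nodes { }, right has 1 {L}.
    Root T: left subtree has 0 nodes { }, right has 4 {N, P, Z, G}.
      Root G: left subtree has 3 nodes {N, P, Z}, right has 0 { }.
        Root Z: left subtree has 2 nodes {N, P}, right has 0 { }.
          Root N: left subtree has 0 nodes { }, right has 1 {P}.
  Root E: left subtree has 2 nodes {B, K}, right has 0 { }.
    Root K: left subtree has 1 node {B}, right has 0 { }.

D F C U L T G Z N P E K B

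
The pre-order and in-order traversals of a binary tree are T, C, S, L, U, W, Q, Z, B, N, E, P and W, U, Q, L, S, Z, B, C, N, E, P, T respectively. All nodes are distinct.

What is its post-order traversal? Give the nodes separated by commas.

W, Q, U, L, B, Z, S, P, E, N, C, T

The first element of pre-order is the root; it splits in-order into left and right subtrees.
Root T: left subtree has 11 nodes {W, U, Q, L, S, Z, B, C, N, E, P}, right has 0 { }.
  Root C: left subtree has 7 nodes {W, U, Q, L, S, Z, B}, right has 3 {N, E, P}.
    Root S: left subtree has 4 nodes {W, U, Q, L}, right has 2 {Z, B}.
      Root L: left subtree has 3 nodes {W, U, Q}, right has 0 { }.
        Root U: left subtree has 1 node {W}, right has 1 {Q}.
      Root Z: left subtree has 0 nodes { }, right has 1 {B}.
    Root N: left subtree has 0 nodes { }, right has 2 {E, P}.
      Root E: left subtree has 0 nodes { }, right has 1 {P}.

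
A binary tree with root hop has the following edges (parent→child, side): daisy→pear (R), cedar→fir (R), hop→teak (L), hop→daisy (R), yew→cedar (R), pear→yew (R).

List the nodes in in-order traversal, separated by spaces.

In-order visits the left subtree, then the node, then the right subtree.
At hop: go left to teak.
  teak is a leaf — visit teak.
Visit hop.
At hop: go right to daisy.
  At daisy: no left child.
  Visit daisy.
  At daisy: go right to pear.
    At pear: no left child.
    Visit pear.
    At pear: go right to yew.
      At yew: no left child.
      Visit yew.
      At yew: go right to cedar.
        At cedar: no left child.
        Visit cedar.
        At cedar: go right to fir.
          fir is a leaf — visit fir.

teak hop daisy pear yew cedar fir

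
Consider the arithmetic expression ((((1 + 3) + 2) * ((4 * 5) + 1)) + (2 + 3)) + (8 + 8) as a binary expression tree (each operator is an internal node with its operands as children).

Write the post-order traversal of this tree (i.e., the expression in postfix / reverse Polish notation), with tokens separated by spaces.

Post-order on an expression tree gives postfix notation: for each operator, emit left operand, right operand, then the operator.

1 3 + 2 + 4 5 * 1 + * 2 3 + + 8 8 + +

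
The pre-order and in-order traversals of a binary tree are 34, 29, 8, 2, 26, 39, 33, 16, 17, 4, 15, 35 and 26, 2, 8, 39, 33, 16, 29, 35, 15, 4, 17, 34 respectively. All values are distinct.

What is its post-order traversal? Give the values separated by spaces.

The first element of pre-order is the root; it splits in-order into left and right subtrees.
Root 34: left subtree has 11 nodes {26, 2, 8, 39, 33, 16, 29, 35, 15, 4, 17}, right has 0 { }.
  Root 29: left subtree has 6 nodes {26, 2, 8, 39, 33, 16}, right has 4 {35, 15, 4, 17}.
    Root 8: left subtree has 2 nodes {26, 2}, right has 3 {39, 33, 16}.
      Root 2: left subtree has 1 node {26}, right has 0 { }.
      Root 39: left subtree has 0 nodes { }, right has 2 {33, 16}.
        Root 33: left subtree has 0 nodes { }, right has 1 {16}.
    Root 17: left subtree has 3 nodes {35, 15, 4}, right has 0 { }.
      Root 4: left subtree has 2 nodes {35, 15}, right has 0 { }.
        Root 15: left subtree has 1 node {35}, right has 0 { }.

26 2 16 33 39 8 35 15 4 17 29 34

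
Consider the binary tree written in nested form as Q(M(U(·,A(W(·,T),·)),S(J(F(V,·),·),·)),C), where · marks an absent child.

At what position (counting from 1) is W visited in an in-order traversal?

In-order visits the left subtree, then the node, then the right subtree.
At Q: go left to M.
  At M: go left to U.
    At U: no left child.
    Visit U.
    At U: go right to A.
      At A: go left to W.
        At W: no left child.
        Visit W.
        At W: go right to T.
          T is a leaf — visit T.
      Visit A.
      At A: no right child.
  Visit M.
  At M: go right to S.
    At S: go left to J.
      At J: go left to F.
        At F: go left to V.
          V is a leaf — visit V.
        Visit F.
        At F: no right child.
      Visit J.
      At J: no right child.
    Visit S.
    At S: no right child.
Visit Q.
At Q: go right to C.
  C is a leaf — visit C.
Full in-order sequence: U, W, T, A, M, V, F, J, S, Q, C.

2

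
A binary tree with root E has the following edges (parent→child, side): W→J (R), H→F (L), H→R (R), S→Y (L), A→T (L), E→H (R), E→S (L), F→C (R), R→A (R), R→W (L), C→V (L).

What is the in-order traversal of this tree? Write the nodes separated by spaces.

In-order visits the left subtree, then the node, then the right subtree.
At E: go left to S.
  At S: go left to Y.
    Y is a leaf — visit Y.
  Visit S.
  At S: no right child.
Visit E.
At E: go right to H.
  At H: go left to F.
    At F: no left child.
    Visit F.
    At F: go right to C.
      At C: go left to V.
        V is a leaf — visit V.
      Visit C.
      At C: no right child.
  Visit H.
  At H: go right to R.
    At R: go left to W.
      At W: no left child.
      Visit W.
      At W: go right to J.
        J is a leaf — visit J.
    Visit R.
    At R: go right to A.
      At A: go left to T.
        T is a leaf — visit T.
      Visit A.
      At A: no right child.

Y S E F V C H W J R T A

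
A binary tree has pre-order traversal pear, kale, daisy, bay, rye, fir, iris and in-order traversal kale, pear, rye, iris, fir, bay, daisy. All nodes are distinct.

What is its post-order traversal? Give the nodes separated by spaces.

The first element of pre-order is the root; it splits in-order into left and right subtrees.
Root pear: left subtree has 1 node {kale}, right has 5 {rye, iris, fir, bay, daisy}.
  Root daisy: left subtree has 4 nodes {rye, iris, fir, bay}, right has 0 { }.
    Root bay: left subtree has 3 nodes {rye, iris, fir}, right has 0 { }.
      Root rye: left subtree has 0 nodes { }, right has 2 {iris, fir}.
        Root fir: left subtree has 1 node {iris}, right has 0 { }.

kale iris fir rye bay daisy pear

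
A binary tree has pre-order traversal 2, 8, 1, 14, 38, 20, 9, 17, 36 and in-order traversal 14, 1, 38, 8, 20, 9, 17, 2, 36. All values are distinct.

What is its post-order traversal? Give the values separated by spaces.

14 38 1 17 9 20 8 36 2

The first element of pre-order is the root; it splits in-order into left and right subtrees.
Root 2: left subtree has 7 nodes {14, 1, 38, 8, 20, 9, 17}, right has 1 {36}.
  Root 8: left subtree has 3 nodes {14, 1, 38}, right has 3 {20, 9, 17}.
    Root 1: left subtree has 1 node {14}, right has 1 {38}.
    Root 20: left subtree has 0 nodes { }, right has 2 {9, 17}.
      Root 9: left subtree has 0 nodes { }, right has 1 {17}.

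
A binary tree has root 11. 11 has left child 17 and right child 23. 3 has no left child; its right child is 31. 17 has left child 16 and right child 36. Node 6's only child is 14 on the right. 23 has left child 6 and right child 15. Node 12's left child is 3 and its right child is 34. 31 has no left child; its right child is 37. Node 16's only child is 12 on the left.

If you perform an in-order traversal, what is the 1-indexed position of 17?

In-order visits the left subtree, then the node, then the right subtree.
At 11: go left to 17.
  At 17: go left to 16.
    At 16: go left to 12.
      At 12: go left to 3.
        At 3: no left child.
        Visit 3.
        At 3: go right to 31.
          At 31: no left child.
          Visit 31.
          At 31: go right to 37.
            37 is a leaf — visit 37.
      Visit 12.
      At 12: go right to 34.
        34 is a leaf — visit 34.
    Visit 16.
    At 16: no right child.
  Visit 17.
  At 17: go right to 36.
    36 is a leaf — visit 36.
Visit 11.
At 11: go right to 23.
  At 23: go left to 6.
    At 6: no left child.
    Visit 6.
    At 6: go right to 14.
      14 is a leaf — visit 14.
  Visit 23.
  At 23: go right to 15.
    15 is a leaf — visit 15.
Full in-order sequence: 3, 31, 37, 12, 34, 16, 17, 36, 11, 6, 14, 23, 15.

7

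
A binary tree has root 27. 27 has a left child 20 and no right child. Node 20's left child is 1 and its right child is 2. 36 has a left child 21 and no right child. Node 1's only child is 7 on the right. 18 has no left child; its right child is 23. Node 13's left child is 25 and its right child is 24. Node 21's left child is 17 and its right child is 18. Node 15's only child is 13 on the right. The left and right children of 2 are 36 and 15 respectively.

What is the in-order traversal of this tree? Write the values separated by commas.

In-order visits the left subtree, then the node, then the right subtree.
At 27: go left to 20.
  At 20: go left to 1.
    At 1: no left child.
    Visit 1.
    At 1: go right to 7.
      7 is a leaf — visit 7.
  Visit 20.
  At 20: go right to 2.
    At 2: go left to 36.
      At 36: go left to 21.
        At 21: go left to 17.
          17 is a leaf — visit 17.
        Visit 21.
        At 21: go right to 18.
          At 18: no left child.
          Visit 18.
          At 18: go right to 23.
            23 is a leaf — visit 23.
      Visit 36.
      At 36: no right child.
    Visit 2.
    At 2: go right to 15.
      At 15: no left child.
      Visit 15.
      At 15: go right to 13.
        At 13: go left to 25.
          25 is a leaf — visit 25.
        Visit 13.
        At 13: go right to 24.
          24 is a leaf — visit 24.
Visit 27.
At 27: no right child.

1, 7, 20, 17, 21, 18, 23, 36, 2, 15, 25, 13, 24, 27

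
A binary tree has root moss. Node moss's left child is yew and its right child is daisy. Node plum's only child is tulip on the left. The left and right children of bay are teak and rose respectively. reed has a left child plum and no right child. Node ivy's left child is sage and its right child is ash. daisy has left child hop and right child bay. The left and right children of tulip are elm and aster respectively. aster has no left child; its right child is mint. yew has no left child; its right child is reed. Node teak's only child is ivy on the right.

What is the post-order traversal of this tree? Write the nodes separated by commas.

elm, mint, aster, tulip, plum, reed, yew, hop, sage, ash, ivy, teak, rose, bay, daisy, moss

Post-order visits the left subtree, then the right subtree, then the node.
At moss: go left to yew.
  At yew: no left child.
  At yew: go right to reed.
    At reed: go left to plum.
      At plum: go left to tulip.
        At tulip: go left to elm.
          elm is a leaf — visit elm.
        At tulip: go right to aster.
          At aster: no left child.
          At aster: go right to mint.
            mint is a leaf — visit mint.
          Visit aster.
        Visit tulip.
      At plum: no right child.
      Visit plum.
    At reed: no right child.
    Visit reed.
  Visit yew.
At moss: go right to daisy.
  At daisy: go left to hop.
    hop is a leaf — visit hop.
  At daisy: go right to bay.
    At bay: go left to teak.
      At teak: no left child.
      At teak: go right to ivy.
        At ivy: go left to sage.
          sage is a leaf — visit sage.
        At ivy: go right to ash.
          ash is a leaf — visit ash.
        Visit ivy.
      Visit teak.
    At bay: go right to rose.
      rose is a leaf — visit rose.
    Visit bay.
  Visit daisy.
Visit moss.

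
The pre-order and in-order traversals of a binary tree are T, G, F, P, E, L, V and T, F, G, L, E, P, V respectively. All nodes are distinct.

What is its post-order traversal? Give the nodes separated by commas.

F, L, E, V, P, G, T

The first element of pre-order is the root; it splits in-order into left and right subtrees.
Root T: left subtree has 0 nodes { }, right has 6 {F, G, L, E, P, V}.
  Root G: left subtree has 1 node {F}, right has 4 {L, E, P, V}.
    Root P: left subtree has 2 nodes {L, E}, right has 1 {V}.
      Root E: left subtree has 1 node {L}, right has 0 { }.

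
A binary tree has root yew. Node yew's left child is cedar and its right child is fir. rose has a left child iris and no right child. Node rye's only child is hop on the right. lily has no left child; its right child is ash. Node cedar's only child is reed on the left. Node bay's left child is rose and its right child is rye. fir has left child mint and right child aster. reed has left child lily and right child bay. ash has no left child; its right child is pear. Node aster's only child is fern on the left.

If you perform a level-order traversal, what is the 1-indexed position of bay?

8

Level-order visits nodes level by level from the root, left to right within each level.
Level 0: yew
Level 1: cedar, fir
Level 2: reed, mint, aster
Level 3: lily, bay, fern
Level 4: ash, rose, rye
Level 5: pear, iris, hop
Full level-order sequence: yew, cedar, fir, reed, mint, aster, lily, bay, fern, ash, rose, rye, pear, iris, hop.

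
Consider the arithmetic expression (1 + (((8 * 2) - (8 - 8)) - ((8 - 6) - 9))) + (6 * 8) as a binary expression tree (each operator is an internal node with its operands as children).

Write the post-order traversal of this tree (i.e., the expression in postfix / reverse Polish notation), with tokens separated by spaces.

1 8 2 * 8 8 - - 8 6 - 9 - - + 6 8 * +

Post-order on an expression tree gives postfix notation: for each operator, emit left operand, right operand, then the operator.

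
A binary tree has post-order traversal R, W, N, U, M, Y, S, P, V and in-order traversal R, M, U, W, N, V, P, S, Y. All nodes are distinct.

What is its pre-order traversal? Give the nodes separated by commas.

The last element of post-order is the root; it splits in-order into left and right subtrees.
Root V: left subtree has 5 nodes {R, M, U, W, N}, right has 3 {P, S, Y}.
  Root M: left subtree has 1 node {R}, right has 3 {U, W, N}.
    Root U: left subtree has 0 nodes { }, right has 2 {W, N}.
      Root N: left subtree has 1 node {W}, right has 0 { }.
  Root P: left subtree has 0 nodes { }, right has 2 {S, Y}.
    Root S: left subtree has 0 nodes { }, right has 1 {Y}.

V, M, R, U, N, W, P, S, Y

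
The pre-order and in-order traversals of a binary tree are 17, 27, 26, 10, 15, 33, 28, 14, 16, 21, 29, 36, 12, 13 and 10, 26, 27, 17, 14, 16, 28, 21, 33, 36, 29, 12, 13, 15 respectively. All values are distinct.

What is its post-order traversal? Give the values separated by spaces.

10 26 27 16 14 21 28 36 13 12 29 33 15 17

The first element of pre-order is the root; it splits in-order into left and right subtrees.
Root 17: left subtree has 3 nodes {10, 26, 27}, right has 10 {14, 16, 28, 21, 33, 36, 29, 12, 13, 15}.
  Root 27: left subtree has 2 nodes {10, 26}, right has 0 { }.
    Root 26: left subtree has 1 node {10}, right has 0 { }.
  Root 15: left subtree has 9 nodes {14, 16, 28, 21, 33, 36, 29, 12, 13}, right has 0 { }.
    Root 33: left subtree has 4 nodes {14, 16, 28, 21}, right has 4 {36, 29, 12, 13}.
      Root 28: left subtree has 2 nodes {14, 16}, right has 1 {21}.
        Root 14: left subtree has 0 nodes { }, right has 1 {16}.
      Root 29: left subtree has 1 node {36}, right has 2 {12, 13}.
        Root 12: left subtree has 0 nodes { }, right has 1 {13}.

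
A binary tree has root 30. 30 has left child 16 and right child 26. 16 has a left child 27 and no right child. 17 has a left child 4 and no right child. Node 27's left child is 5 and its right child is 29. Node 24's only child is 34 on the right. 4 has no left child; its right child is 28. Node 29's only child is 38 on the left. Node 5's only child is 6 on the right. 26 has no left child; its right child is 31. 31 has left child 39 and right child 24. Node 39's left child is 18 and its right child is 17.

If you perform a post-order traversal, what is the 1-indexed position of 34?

Post-order visits the left subtree, then the right subtree, then the node.
At 30: go left to 16.
  At 16: go left to 27.
    At 27: go left to 5.
      At 5: no left child.
      At 5: go right to 6.
        6 is a leaf — visit 6.
      Visit 5.
    At 27: go right to 29.
      At 29: go left to 38.
        38 is a leaf — visit 38.
      At 29: no right child.
      Visit 29.
    Visit 27.
  At 16: no right child.
  Visit 16.
At 30: go right to 26.
  At 26: no left child.
  At 26: go right to 31.
    At 31: go left to 39.
      At 39: go left to 18.
        18 is a leaf — visit 18.
      At 39: go right to 17.
        At 17: go left to 4.
          At 4: no left child.
          At 4: go right to 28.
            28 is a leaf — visit 28.
          Visit 4.
        At 17: no right child.
        Visit 17.
      Visit 39.
    At 31: go right to 24.
      At 24: no left child.
      At 24: go right to 34.
        34 is a leaf — visit 34.
      Visit 24.
    Visit 31.
  Visit 26.
Visit 30.
Full post-order sequence: 6, 5, 38, 29, 27, 16, 18, 28, 4, 17, 39, 34, 24, 31, 26, 30.

12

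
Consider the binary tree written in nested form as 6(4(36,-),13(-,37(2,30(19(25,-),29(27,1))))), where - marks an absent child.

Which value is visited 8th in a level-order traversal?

19

Level-order visits nodes level by level from the root, left to right within each level.
Level 0: 6
Level 1: 4, 13
Level 2: 36, 37
Level 3: 2, 30
Level 4: 19, 29
Level 5: 25, 27, 1
Full level-order sequence: 6, 4, 13, 36, 37, 2, 30, 19, 29, 25, 27, 1.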